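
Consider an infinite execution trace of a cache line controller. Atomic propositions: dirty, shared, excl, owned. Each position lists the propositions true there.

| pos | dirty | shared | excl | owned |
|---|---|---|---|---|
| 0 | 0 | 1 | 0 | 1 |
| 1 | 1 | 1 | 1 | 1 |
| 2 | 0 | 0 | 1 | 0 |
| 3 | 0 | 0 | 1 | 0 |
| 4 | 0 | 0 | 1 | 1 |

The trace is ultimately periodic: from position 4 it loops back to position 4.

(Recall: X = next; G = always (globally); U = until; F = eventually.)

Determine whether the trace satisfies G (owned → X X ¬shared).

owned → X X ¬shared holds at every position 0..4, and those are all positions ever visited, so G (owned → X X ¬shared) holds.
Positions where owned holds: 0, 1, 4.
Check X X ¬shared at each: 0→ok, 1→ok, 4→ok.

Satisfied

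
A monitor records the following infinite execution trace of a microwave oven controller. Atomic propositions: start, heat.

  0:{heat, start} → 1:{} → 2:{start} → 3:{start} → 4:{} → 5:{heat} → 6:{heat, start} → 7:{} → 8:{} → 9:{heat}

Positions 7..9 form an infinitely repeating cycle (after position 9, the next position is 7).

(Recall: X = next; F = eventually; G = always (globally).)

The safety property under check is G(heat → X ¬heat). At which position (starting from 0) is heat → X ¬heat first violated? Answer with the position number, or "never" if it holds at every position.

5

Check heat → X ¬heat at each position in order: 0 ✓, 1 ✓, 2 ✓, 3 ✓, 4 ✓.
At position 5 the labels are {heat} and the next position 6 has {heat, start}, so heat → X ¬heat is false there. This is the first violation.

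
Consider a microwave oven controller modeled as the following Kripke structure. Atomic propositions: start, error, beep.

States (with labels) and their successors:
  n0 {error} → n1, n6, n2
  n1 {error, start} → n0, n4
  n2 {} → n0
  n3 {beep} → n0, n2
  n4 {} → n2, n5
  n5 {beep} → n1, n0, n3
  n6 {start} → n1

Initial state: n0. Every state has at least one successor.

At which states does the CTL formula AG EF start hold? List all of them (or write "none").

States satisfying EF start: {n0, n1, n2, n3, n4, n5, n6}.
States satisfying AG EF start: {n0, n1, n2, n3, n4, n5, n6}.

{n0, n1, n2, n3, n4, n5, n6}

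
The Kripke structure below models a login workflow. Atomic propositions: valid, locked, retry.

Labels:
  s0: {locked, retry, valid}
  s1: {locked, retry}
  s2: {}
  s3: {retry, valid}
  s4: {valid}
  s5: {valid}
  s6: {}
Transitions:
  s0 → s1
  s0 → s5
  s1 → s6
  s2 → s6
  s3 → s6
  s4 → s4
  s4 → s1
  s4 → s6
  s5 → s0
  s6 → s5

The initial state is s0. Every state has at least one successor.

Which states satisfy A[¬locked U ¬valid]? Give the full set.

States satisfying ¬locked: {s2, s3, s4, s5, s6}.
States satisfying ¬valid: {s1, s2, s6}.
States satisfying A[¬locked U ¬valid]: {s1, s2, s3, s6}.

{s1, s2, s3, s6}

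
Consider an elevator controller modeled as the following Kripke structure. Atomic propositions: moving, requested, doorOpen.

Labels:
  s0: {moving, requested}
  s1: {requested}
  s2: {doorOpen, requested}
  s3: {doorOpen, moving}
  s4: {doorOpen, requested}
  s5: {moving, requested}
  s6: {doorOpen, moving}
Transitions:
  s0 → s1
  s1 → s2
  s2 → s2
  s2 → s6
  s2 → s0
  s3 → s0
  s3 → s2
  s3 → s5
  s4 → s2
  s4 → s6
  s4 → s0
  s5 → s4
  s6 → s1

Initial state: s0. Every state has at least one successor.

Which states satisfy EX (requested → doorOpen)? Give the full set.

{s1, s2, s3, s4, s5}

States satisfying requested → doorOpen: {s2, s3, s4, s6}.
States satisfying EX (requested → doorOpen): {s1, s2, s3, s4, s5}.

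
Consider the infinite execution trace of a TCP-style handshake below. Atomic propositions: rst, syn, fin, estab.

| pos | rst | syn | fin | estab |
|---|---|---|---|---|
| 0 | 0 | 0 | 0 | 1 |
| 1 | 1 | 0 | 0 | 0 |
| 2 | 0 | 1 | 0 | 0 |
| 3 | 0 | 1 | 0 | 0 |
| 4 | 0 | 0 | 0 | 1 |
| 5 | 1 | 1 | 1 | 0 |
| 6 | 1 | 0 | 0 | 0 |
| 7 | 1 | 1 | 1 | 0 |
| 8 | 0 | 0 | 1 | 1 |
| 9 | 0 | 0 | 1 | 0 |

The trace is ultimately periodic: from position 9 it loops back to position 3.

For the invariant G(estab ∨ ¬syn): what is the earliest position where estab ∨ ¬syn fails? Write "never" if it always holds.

2

Check estab ∨ ¬syn at each position in order: 0 ✓, 1 ✓.
At position 2 the labels are {syn}, so estab ∨ ¬syn is false there. This is the first violation.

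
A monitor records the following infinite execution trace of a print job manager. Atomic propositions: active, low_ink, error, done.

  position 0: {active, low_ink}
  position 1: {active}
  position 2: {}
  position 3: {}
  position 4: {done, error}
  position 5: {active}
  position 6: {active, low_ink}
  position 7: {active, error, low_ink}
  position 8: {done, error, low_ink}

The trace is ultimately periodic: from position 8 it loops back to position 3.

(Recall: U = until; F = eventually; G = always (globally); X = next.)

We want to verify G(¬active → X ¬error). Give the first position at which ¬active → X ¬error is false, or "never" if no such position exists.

3

Check ¬active → X ¬error at each position in order: 0 ✓, 1 ✓, 2 ✓.
At position 3 the labels are {} and the next position 4 has {done, error}, so ¬active → X ¬error is false there. This is the first violation.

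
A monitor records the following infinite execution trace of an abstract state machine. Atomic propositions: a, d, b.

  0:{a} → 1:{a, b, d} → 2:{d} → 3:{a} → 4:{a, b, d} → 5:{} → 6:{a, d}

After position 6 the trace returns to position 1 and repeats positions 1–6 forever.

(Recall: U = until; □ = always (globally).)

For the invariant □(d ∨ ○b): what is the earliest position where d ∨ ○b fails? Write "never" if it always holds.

5

Check d ∨ ○b at each position in order: 0 ✓, 1 ✓, 2 ✓, 3 ✓, 4 ✓.
At position 5 the labels are {} and the next position 6 has {a, d}, so d ∨ ○b is false there. This is the first violation.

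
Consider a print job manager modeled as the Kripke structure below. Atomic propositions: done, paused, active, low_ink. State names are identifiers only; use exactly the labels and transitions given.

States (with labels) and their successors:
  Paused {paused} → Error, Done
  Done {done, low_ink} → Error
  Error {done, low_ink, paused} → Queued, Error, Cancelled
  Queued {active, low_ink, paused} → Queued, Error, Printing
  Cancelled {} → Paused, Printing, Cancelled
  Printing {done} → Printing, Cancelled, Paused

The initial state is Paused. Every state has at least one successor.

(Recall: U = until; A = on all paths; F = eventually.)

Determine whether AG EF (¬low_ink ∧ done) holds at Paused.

States satisfying EF (¬low_ink ∧ done): {Paused, Done, Error, Queued, Cancelled, Printing}.
States satisfying AG EF (¬low_ink ∧ done): {Paused, Done, Error, Queued, Cancelled, Printing}.
Every state reachable from Paused satisfies EF (¬low_ink ∧ done).
Paused ∈ Sat(AG EF (¬low_ink ∧ done)).

Yes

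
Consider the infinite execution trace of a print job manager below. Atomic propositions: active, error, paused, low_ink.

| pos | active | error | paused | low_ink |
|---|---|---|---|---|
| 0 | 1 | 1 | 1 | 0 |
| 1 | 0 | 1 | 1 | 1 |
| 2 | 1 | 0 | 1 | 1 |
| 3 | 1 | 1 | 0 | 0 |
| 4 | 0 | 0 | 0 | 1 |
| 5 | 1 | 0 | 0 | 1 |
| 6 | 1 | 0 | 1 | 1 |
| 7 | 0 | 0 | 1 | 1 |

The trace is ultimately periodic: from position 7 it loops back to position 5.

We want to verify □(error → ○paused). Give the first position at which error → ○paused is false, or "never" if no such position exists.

Check error → ○paused at each position in order: 0 ✓, 1 ✓, 2 ✓.
At position 3 the labels are {active, error} and the next position 4 has {low_ink}, so error → ○paused is false there. This is the first violation.

3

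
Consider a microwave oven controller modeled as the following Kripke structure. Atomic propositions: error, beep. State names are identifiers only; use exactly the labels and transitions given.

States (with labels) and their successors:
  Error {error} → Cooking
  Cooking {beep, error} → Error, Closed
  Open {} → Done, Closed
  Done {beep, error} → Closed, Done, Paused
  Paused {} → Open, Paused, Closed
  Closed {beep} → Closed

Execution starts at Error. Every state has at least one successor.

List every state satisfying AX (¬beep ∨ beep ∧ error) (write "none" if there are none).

States satisfying ¬beep ∨ beep ∧ error: {Error, Cooking, Open, Done, Paused}.
States satisfying AX (¬beep ∨ beep ∧ error): {Error}.

{Error}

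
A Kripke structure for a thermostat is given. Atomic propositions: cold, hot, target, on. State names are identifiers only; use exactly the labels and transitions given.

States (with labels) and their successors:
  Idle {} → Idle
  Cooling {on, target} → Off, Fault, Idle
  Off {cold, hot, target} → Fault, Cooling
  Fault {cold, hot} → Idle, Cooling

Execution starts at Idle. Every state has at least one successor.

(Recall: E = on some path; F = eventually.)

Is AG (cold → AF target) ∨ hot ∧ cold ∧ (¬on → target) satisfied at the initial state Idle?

Yes

States satisfying cold → AF target: {Idle, Cooling, Off}.
States satisfying AG (cold → AF target): {Idle}.
States satisfying hot ∧ cold: {Off, Fault}.
States satisfying ¬on: {Idle, Off, Fault}.
States satisfying ¬on → target: {Cooling, Off}.
States satisfying hot ∧ cold ∧ (¬on → target): {Off}.
States satisfying AG (cold → AF target) ∨ hot ∧ cold ∧ (¬on → target): {Idle, Off}.
Idle ∈ Sat(AG (cold → AF target) ∨ hot ∧ cold ∧ (¬on → target)).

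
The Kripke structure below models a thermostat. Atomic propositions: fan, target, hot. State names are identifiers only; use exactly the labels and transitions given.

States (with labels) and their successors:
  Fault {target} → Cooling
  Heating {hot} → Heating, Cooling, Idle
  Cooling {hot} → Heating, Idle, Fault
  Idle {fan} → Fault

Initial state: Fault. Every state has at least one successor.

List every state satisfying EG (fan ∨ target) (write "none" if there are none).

none

States satisfying fan ∨ target: {Fault, Idle}.
States satisfying EG (fan ∨ target): ∅.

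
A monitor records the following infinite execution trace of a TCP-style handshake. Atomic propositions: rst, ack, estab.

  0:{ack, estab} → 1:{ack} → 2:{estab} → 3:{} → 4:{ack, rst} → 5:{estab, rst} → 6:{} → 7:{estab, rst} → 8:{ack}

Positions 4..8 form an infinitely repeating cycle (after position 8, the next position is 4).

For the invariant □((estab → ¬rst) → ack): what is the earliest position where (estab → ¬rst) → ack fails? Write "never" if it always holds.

2

Check (estab → ¬rst) → ack at each position in order: 0 ✓, 1 ✓.
At position 2 the labels are {estab}, so (estab → ¬rst) → ack is false there. This is the first violation.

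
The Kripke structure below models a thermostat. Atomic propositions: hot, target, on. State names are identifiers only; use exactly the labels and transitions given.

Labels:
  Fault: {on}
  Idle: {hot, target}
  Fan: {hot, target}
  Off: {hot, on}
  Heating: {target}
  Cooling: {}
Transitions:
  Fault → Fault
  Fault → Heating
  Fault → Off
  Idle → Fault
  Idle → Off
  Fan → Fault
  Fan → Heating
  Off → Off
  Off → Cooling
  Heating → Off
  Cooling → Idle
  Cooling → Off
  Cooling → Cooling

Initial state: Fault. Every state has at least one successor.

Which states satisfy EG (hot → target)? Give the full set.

States satisfying hot → target: {Fault, Idle, Fan, Heating, Cooling}.
States satisfying EG (hot → target): {Fault, Idle, Fan, Cooling}.

{Fault, Idle, Fan, Cooling}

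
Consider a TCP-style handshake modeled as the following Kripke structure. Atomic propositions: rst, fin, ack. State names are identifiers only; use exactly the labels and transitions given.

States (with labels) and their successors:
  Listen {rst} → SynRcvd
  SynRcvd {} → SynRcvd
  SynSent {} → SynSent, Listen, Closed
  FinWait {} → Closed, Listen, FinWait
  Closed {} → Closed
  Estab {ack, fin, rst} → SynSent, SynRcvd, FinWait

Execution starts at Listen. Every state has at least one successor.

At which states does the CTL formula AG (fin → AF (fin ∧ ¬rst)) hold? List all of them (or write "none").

{Listen, SynRcvd, SynSent, FinWait, Closed}

States satisfying fin → AF (fin ∧ ¬rst): {Listen, SynRcvd, SynSent, FinWait, Closed}.
States satisfying AG (fin → AF (fin ∧ ¬rst)): {Listen, SynRcvd, SynSent, FinWait, Closed}.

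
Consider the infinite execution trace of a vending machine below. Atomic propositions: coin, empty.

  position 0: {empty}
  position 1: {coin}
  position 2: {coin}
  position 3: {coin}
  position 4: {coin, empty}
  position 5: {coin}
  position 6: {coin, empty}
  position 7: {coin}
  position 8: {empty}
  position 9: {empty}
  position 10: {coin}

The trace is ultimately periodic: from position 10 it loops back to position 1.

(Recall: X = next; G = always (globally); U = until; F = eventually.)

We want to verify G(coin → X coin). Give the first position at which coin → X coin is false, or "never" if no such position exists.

7

Check coin → X coin at each position in order: 0 ✓, 1 ✓, 2 ✓, 3 ✓, 4 ✓, 5 ✓, 6 ✓.
At position 7 the labels are {coin} and the next position 8 has {empty}, so coin → X coin is false there. This is the first violation.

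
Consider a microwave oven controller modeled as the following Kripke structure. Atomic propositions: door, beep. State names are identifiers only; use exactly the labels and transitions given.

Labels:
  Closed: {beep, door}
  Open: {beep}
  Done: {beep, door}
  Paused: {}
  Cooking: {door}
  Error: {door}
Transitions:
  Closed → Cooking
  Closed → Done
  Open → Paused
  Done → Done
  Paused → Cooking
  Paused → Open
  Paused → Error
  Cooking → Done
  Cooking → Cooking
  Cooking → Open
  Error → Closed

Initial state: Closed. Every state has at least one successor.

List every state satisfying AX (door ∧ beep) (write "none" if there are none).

States satisfying door ∧ beep: {Closed, Done}.
States satisfying AX (door ∧ beep): {Done, Error}.

{Done, Error}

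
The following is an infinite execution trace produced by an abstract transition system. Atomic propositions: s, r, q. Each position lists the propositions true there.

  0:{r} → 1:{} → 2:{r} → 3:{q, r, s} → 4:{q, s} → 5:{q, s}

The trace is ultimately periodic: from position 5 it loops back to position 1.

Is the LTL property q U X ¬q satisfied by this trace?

Walking from position 0: X ¬q first holds at position 0, and q holds at every earlier position along the way, so q U X ¬q holds.

Satisfied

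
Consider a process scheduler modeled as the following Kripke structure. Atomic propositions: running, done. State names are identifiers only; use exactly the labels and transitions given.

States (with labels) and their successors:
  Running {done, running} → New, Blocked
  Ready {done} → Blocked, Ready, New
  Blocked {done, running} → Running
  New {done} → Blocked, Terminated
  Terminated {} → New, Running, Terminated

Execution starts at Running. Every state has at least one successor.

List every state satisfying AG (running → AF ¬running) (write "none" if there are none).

States satisfying running → AF ¬running: {Ready, New, Terminated}.
States satisfying AG (running → AF ¬running): ∅.

none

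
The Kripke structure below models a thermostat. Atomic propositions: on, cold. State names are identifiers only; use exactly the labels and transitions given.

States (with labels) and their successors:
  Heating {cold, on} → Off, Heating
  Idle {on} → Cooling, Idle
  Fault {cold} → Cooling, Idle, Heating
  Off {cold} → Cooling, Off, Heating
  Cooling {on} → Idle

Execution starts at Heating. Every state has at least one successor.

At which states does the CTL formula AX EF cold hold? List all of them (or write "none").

States satisfying EF cold: {Heating, Fault, Off}.
States satisfying AX EF cold: {Heating}.

{Heating}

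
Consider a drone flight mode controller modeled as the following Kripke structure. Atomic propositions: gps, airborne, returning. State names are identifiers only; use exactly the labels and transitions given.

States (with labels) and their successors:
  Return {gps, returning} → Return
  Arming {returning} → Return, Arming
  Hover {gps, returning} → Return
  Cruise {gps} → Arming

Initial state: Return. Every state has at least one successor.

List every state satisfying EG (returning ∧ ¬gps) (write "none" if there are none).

{Arming}

States satisfying returning ∧ ¬gps: {Arming}.
States satisfying EG (returning ∧ ¬gps): {Arming}.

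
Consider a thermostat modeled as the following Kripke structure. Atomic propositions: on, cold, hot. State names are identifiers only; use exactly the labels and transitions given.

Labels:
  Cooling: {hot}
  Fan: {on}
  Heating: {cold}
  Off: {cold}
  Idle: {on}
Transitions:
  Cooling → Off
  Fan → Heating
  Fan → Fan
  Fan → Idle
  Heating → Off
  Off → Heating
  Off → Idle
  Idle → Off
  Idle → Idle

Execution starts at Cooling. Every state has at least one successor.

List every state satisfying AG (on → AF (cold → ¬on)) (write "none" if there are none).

{Cooling, Fan, Heating, Off, Idle}

States satisfying on → AF (cold → ¬on): {Cooling, Fan, Heating, Off, Idle}.
States satisfying AG (on → AF (cold → ¬on)): {Cooling, Fan, Heating, Off, Idle}.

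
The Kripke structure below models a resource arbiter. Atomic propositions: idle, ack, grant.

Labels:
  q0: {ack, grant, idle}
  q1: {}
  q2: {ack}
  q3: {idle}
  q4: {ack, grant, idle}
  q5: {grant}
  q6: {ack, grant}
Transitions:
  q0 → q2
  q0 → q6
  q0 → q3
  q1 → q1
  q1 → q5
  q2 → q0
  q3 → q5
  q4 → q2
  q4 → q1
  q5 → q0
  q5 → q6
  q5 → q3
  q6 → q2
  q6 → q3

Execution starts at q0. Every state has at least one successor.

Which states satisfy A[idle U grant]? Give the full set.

{q0, q3, q4, q5, q6}

States satisfying idle: {q0, q3, q4}.
States satisfying grant: {q0, q4, q5, q6}.
States satisfying A[idle U grant]: {q0, q3, q4, q5, q6}.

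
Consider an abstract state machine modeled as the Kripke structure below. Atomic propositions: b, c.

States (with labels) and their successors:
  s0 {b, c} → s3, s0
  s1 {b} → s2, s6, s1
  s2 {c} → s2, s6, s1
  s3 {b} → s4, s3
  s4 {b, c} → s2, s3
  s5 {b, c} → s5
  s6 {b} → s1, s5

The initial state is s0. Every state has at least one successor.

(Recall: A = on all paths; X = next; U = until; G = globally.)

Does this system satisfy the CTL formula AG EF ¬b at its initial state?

States satisfying EF ¬b: {s0, s1, s2, s3, s4, s6}.
States satisfying AG EF ¬b: ∅.
s5 is reachable from s0 and violates EF ¬b, so AG fails at s0.
s0 ∉ Sat(AG EF ¬b).

Violated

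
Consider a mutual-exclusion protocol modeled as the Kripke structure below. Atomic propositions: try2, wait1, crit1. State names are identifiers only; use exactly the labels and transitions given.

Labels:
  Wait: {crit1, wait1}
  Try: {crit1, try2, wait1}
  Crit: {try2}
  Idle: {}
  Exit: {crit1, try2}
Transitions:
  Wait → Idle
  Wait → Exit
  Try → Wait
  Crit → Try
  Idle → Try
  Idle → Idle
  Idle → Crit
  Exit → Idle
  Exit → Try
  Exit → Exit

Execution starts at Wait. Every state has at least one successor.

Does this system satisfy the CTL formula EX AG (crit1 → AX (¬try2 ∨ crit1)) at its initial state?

States satisfying AG (crit1 → AX (¬try2 ∨ crit1)): {Wait, Try, Crit, Idle, Exit}.
States satisfying EX AG (crit1 → AX (¬try2 ∨ crit1)): {Wait, Try, Crit, Idle, Exit}.
Wait ∈ Sat(EX AG (crit1 → AX (¬try2 ∨ crit1))).

Holds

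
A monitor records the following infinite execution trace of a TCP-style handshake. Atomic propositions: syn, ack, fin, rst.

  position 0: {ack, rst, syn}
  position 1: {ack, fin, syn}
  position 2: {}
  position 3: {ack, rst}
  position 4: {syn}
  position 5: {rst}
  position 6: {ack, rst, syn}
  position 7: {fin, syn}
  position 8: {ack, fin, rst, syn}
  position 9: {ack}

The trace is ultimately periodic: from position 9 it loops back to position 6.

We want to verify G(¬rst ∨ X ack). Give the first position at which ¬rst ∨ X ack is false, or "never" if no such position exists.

Check ¬rst ∨ X ack at each position in order: 0 ✓, 1 ✓, 2 ✓.
At position 3 the labels are {ack, rst} and the next position 4 has {syn}, so ¬rst ∨ X ack is false there. This is the first violation.

3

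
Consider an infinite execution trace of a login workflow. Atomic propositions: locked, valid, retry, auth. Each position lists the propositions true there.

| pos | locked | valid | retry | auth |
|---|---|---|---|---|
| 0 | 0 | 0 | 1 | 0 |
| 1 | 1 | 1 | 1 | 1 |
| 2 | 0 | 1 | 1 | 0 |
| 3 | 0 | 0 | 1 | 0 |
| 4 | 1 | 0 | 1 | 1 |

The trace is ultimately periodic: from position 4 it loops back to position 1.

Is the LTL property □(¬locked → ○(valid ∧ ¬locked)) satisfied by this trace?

¬locked → ○(valid ∧ ¬locked) must hold at every position from 0 onward. It fails at position 0, so □(¬locked → ○(valid ∧ ¬locked)) is false.
Positions where ¬locked holds: 0, 2, 3.
Check ○(valid ∧ ¬locked) at each: 0→fails, 2→fails, 3→fails.

Violated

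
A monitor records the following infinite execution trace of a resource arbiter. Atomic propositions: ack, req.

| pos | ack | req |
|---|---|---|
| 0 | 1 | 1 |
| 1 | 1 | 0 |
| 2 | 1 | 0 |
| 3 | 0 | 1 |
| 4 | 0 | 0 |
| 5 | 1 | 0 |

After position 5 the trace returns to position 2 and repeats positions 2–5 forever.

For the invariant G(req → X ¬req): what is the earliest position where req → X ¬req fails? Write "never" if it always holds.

req → X ¬req holds at every position 0..5, and those are all the positions the trace ever visits, so the invariant G(req → X ¬req) is never violated.

never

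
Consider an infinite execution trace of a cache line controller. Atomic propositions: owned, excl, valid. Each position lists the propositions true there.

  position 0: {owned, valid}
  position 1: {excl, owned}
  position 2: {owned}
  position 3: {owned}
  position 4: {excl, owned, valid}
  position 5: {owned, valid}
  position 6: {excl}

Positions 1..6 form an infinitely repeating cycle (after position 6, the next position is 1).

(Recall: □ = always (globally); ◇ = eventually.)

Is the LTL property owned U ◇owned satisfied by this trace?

Walking from position 0: ◇owned first holds at position 0, and owned holds at every earlier position along the way, so owned U ◇owned holds.

Holds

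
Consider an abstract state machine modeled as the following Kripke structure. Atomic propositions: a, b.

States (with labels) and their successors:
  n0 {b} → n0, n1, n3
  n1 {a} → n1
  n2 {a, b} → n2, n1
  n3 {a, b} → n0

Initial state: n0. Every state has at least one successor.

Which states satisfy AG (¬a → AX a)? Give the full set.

States satisfying ¬a → AX a: {n1, n2, n3}.
States satisfying AG (¬a → AX a): {n1, n2}.

{n1, n2}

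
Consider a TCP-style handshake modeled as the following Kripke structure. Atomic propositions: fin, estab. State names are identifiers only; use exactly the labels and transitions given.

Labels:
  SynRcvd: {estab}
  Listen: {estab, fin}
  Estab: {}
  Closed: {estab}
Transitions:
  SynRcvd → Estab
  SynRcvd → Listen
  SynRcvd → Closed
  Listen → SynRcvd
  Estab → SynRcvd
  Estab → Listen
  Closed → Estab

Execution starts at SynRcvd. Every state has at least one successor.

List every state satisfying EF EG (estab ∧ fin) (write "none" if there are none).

States satisfying EG (estab ∧ fin): ∅.
States satisfying EF EG (estab ∧ fin): ∅.

none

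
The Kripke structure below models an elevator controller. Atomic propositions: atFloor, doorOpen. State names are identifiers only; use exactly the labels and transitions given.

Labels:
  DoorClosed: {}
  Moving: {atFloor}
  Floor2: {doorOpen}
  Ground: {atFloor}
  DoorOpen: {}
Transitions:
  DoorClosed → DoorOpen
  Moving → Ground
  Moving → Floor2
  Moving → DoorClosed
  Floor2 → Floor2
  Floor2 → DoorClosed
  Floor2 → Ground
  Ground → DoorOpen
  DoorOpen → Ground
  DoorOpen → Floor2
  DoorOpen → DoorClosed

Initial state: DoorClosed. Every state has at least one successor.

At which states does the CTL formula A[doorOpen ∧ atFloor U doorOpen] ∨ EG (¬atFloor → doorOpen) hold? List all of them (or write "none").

States satisfying doorOpen ∧ atFloor: ∅.
States satisfying doorOpen: {Floor2}.
States satisfying A[doorOpen ∧ atFloor U doorOpen]: {Floor2}.
States satisfying ¬atFloor → doorOpen: {Moving, Floor2, Ground}.
States satisfying EG (¬atFloor → doorOpen): {Moving, Floor2}.
States satisfying A[doorOpen ∧ atFloor U doorOpen] ∨ EG (¬atFloor → doorOpen): {Moving, Floor2}.

{Moving, Floor2}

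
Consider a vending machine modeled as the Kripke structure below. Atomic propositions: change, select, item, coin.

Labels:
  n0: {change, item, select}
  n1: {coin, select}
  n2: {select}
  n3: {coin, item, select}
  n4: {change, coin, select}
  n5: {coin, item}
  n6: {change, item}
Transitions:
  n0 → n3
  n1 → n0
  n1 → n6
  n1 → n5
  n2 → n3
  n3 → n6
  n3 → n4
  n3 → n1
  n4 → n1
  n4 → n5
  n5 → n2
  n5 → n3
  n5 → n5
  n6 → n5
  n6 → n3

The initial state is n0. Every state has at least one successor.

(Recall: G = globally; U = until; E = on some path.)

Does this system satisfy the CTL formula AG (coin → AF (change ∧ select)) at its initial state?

No

States satisfying coin → AF (change ∧ select): {n0, n2, n4, n6}.
States satisfying AG (coin → AF (change ∧ select)): ∅.
n1 is reachable from n0 and violates coin → AF (change ∧ select), so AG fails at n0.
n0 ∉ Sat(AG (coin → AF (change ∧ select))).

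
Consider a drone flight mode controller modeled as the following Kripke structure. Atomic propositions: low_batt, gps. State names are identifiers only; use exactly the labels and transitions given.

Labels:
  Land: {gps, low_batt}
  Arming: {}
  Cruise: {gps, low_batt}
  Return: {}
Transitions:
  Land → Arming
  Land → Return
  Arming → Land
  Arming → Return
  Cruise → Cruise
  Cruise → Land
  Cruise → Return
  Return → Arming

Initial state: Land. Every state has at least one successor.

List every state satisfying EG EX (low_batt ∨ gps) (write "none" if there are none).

States satisfying EX (low_batt ∨ gps): {Arming, Cruise}.
States satisfying EG EX (low_batt ∨ gps): {Cruise}.

{Cruise}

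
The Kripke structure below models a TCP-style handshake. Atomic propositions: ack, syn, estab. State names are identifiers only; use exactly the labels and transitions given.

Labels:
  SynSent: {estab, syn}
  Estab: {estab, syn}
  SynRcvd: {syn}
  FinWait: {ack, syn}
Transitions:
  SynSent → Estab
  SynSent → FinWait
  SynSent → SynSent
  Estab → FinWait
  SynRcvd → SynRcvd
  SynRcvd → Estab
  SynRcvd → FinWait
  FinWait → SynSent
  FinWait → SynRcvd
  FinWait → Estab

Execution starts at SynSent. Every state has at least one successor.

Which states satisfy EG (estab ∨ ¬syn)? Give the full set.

States satisfying estab ∨ ¬syn: {SynSent, Estab}.
States satisfying EG (estab ∨ ¬syn): {SynSent}.

{SynSent}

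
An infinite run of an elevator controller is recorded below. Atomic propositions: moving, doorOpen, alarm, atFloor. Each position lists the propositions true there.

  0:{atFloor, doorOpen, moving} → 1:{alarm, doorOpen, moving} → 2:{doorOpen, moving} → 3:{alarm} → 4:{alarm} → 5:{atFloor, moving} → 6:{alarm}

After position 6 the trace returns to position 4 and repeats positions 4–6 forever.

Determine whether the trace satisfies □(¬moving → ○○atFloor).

No

¬moving → ○○atFloor must hold at every position from 0 onward. It fails at position 4, so □(¬moving → ○○atFloor) is false.
Positions where ¬moving holds: 3, 4, 6.
Check ○○atFloor at each: 3→ok, 4→fails, 6→ok.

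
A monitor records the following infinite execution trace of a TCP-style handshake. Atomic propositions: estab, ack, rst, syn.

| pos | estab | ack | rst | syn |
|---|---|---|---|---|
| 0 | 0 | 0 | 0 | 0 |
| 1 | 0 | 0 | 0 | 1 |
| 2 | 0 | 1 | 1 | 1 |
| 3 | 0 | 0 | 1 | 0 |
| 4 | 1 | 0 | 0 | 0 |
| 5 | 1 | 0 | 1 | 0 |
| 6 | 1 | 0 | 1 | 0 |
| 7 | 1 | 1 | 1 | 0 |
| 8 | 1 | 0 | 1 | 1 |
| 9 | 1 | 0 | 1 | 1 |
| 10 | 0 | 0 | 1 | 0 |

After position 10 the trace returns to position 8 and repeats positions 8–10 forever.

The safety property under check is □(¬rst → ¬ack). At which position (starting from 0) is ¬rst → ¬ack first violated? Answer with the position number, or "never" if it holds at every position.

never

¬rst → ¬ack holds at every position 0..10, and those are all the positions the trace ever visits, so the invariant □(¬rst → ¬ack) is never violated.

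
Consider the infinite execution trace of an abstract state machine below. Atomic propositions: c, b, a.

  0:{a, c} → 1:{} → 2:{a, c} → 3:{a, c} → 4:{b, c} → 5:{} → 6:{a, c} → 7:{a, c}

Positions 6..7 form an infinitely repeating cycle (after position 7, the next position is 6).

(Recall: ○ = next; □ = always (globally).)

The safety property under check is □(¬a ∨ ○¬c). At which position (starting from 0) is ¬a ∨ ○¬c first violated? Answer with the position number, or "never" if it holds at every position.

2

Check ¬a ∨ ○¬c at each position in order: 0 ✓, 1 ✓.
At position 2 the labels are {a, c} and the next position 3 has {a, c}, so ¬a ∨ ○¬c is false there. This is the first violation.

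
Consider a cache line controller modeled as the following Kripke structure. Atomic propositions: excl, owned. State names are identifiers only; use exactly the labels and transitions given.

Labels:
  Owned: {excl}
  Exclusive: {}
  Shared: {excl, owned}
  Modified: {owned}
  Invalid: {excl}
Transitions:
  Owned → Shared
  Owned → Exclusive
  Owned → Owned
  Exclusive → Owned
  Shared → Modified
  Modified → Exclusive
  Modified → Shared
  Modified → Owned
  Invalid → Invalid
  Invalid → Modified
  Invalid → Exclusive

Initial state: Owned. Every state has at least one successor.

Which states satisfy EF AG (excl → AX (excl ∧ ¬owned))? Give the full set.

none

States satisfying AG (excl → AX (excl ∧ ¬owned)): ∅.
States satisfying EF AG (excl → AX (excl ∧ ¬owned)): ∅.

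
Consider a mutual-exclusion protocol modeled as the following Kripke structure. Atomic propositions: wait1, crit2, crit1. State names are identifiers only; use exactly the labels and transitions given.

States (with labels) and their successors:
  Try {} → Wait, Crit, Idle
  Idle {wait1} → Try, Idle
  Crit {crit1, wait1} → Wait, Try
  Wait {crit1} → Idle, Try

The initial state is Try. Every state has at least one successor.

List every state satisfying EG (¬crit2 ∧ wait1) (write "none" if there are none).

{Idle}

States satisfying ¬crit2 ∧ wait1: {Idle, Crit}.
States satisfying EG (¬crit2 ∧ wait1): {Idle}.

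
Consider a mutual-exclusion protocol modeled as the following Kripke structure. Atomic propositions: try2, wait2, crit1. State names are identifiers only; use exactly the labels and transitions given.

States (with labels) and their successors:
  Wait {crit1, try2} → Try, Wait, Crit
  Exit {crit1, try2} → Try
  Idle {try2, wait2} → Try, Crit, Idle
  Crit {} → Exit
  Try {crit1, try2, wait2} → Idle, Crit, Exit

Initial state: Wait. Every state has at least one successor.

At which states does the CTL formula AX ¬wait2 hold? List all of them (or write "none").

States satisfying ¬wait2: {Wait, Exit, Crit}.
States satisfying AX ¬wait2: {Crit}.

{Crit}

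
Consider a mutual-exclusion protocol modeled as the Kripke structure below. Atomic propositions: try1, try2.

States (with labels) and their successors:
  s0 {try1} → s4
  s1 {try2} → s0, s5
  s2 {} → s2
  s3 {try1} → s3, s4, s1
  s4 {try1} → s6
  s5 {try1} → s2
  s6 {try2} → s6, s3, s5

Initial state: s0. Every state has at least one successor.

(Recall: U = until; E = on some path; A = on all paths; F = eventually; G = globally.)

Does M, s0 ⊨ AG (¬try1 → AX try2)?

Does not hold

States satisfying ¬try1 → AX try2: {s0, s3, s4, s5}.
States satisfying AG (¬try1 → AX try2): ∅.
s1 is reachable from s0 and violates ¬try1 → AX try2, so AG fails at s0.
s0 ∉ Sat(AG (¬try1 → AX try2)).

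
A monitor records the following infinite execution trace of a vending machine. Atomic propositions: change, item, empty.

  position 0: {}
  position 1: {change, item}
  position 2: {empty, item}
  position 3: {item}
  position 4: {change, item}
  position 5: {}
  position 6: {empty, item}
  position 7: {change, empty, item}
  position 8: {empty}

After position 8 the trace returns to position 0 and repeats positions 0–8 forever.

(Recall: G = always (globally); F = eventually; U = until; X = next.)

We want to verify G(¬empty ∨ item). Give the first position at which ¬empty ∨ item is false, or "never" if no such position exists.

8

Check ¬empty ∨ item at each position in order: 0 ✓, 1 ✓, 2 ✓, 3 ✓, 4 ✓, 5 ✓, 6 ✓, 7 ✓.
At position 8 the labels are {empty}, so ¬empty ∨ item is false there. This is the first violation.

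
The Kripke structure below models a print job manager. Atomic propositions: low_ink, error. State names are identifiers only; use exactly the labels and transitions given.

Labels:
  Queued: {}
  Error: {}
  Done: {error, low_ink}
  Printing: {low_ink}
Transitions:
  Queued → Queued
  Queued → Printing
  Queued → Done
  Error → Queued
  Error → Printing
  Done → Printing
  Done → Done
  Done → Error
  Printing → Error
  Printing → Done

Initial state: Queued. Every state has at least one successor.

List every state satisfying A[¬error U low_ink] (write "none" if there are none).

States satisfying ¬error: {Queued, Error, Printing}.
States satisfying low_ink: {Done, Printing}.
States satisfying A[¬error U low_ink]: {Done, Printing}.

{Done, Printing}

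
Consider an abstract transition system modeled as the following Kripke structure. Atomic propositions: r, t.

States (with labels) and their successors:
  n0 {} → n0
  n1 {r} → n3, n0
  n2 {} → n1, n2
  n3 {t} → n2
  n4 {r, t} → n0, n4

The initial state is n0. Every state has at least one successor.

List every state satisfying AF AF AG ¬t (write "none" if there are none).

{n0}

States satisfying AF AG ¬t: {n0}.
States satisfying AF AF AG ¬t: {n0}.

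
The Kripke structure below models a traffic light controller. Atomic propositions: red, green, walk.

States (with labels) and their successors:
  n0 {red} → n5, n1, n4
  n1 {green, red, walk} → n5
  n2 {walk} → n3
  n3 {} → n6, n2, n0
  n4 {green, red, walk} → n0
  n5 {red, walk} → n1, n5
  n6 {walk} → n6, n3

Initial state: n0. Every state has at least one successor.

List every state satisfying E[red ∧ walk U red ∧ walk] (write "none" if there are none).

{n1, n4, n5}

States satisfying red ∧ walk: {n1, n4, n5}.
States satisfying E[red ∧ walk U red ∧ walk]: {n1, n4, n5}.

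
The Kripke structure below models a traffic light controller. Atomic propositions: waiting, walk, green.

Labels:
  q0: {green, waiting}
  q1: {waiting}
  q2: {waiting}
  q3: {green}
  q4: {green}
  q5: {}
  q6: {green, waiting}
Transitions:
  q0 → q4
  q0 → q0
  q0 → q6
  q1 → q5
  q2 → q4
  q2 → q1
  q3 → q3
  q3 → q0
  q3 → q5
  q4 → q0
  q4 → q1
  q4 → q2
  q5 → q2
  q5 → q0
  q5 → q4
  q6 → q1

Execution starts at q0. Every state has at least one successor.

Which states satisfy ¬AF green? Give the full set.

{q1, q2, q5}

States satisfying green: {q0, q3, q4, q6}.
States satisfying AF green: {q0, q3, q4, q6}.
States satisfying ¬AF green: {q1, q2, q5}.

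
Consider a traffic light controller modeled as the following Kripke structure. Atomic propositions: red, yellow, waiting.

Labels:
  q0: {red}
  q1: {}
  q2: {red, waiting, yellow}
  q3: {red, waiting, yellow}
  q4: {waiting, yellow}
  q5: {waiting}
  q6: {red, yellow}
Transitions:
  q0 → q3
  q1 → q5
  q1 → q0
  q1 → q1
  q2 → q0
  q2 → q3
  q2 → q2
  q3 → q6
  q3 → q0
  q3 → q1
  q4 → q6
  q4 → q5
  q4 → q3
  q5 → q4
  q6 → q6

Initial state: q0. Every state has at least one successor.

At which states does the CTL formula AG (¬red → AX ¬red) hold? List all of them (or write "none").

{q6}

States satisfying ¬red → AX ¬red: {q0, q2, q3, q5, q6}.
States satisfying AG (¬red → AX ¬red): {q6}.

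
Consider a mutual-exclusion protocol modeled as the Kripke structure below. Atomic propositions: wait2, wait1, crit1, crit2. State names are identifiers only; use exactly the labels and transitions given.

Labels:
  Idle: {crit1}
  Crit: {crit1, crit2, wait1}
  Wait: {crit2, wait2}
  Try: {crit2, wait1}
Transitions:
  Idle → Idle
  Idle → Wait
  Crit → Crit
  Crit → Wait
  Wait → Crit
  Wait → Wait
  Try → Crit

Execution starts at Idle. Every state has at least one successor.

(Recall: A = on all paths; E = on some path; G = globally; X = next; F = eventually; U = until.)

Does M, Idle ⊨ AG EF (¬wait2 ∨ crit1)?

States satisfying EF (¬wait2 ∨ crit1): {Idle, Crit, Wait, Try}.
States satisfying AG EF (¬wait2 ∨ crit1): {Idle, Crit, Wait, Try}.
Every state reachable from Idle satisfies EF (¬wait2 ∨ crit1).
Idle ∈ Sat(AG EF (¬wait2 ∨ crit1)).

Holds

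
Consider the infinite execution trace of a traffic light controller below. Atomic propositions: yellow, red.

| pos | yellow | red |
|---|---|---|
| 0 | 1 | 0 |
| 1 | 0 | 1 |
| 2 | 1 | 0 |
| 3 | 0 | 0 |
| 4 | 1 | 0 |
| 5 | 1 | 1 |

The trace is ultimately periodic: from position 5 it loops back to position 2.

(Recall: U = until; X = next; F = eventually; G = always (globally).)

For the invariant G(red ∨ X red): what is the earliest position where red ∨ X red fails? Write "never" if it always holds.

Check red ∨ X red at each position in order: 0 ✓, 1 ✓.
At position 2 the labels are {yellow} and the next position 3 has {}, so red ∨ X red is false there. This is the first violation.

2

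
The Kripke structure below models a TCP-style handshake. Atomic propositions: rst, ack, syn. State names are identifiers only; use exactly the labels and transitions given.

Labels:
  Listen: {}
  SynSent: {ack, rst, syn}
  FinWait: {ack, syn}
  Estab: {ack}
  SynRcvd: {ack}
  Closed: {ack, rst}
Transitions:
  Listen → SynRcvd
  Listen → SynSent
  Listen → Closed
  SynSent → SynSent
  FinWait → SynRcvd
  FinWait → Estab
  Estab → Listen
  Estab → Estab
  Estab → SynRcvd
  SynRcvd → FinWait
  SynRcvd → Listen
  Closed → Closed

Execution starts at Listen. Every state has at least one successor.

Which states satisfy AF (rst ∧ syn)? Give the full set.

{SynSent}

States satisfying rst ∧ syn: {SynSent}.
States satisfying AF (rst ∧ syn): {SynSent}.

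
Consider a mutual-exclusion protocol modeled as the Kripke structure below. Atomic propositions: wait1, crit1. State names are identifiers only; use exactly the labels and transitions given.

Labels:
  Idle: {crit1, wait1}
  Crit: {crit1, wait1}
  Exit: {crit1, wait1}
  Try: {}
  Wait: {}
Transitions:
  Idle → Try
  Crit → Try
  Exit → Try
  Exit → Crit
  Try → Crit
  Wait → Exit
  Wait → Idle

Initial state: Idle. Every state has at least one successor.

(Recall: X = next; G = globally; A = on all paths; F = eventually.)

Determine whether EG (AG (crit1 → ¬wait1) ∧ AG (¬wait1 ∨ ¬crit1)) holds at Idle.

States satisfying AG (crit1 → ¬wait1) ∧ AG (¬wait1 ∨ ¬crit1): ∅.
States satisfying EG (AG (crit1 → ¬wait1) ∧ AG (¬wait1 ∨ ¬crit1)): ∅.
No suitable path/successor from Idle witnesses the formula.
Idle ∉ Sat(EG (AG (crit1 → ¬wait1) ∧ AG (¬wait1 ∨ ¬crit1))).

Violated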